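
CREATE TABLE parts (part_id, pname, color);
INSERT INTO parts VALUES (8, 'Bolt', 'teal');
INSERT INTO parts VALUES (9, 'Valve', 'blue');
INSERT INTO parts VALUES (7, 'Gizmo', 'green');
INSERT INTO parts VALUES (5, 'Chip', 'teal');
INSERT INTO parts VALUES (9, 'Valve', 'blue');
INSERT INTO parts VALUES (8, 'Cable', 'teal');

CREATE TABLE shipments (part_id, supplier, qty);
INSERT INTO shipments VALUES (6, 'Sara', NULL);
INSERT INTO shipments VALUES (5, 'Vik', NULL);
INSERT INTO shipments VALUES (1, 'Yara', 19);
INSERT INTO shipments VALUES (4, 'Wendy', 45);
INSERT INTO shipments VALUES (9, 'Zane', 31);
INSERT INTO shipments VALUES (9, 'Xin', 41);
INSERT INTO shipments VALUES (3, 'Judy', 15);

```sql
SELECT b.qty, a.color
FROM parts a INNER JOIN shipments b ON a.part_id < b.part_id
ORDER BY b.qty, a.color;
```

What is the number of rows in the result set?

9

INNER JOIN keeps only pairs where the ON condition holds.
Matching on a.part_id < b.part_id.
Matched pairs: 9.
Total: 9 rows.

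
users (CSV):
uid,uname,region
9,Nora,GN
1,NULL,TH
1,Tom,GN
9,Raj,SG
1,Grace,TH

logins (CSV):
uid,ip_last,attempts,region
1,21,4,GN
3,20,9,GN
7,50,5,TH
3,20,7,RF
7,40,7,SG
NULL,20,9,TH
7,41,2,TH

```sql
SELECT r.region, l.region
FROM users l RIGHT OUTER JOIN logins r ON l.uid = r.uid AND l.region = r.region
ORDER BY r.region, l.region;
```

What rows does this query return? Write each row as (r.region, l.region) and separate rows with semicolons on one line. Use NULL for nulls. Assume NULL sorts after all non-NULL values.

(GN, GN); (GN, NULL); (RF, NULL); (SG, NULL); (TH, NULL); (TH, NULL); (TH, NULL)

RIGHT JOIN keeps every row from `logins`; unmatched rows get NULL for `users`'s columns.
Matching on l.uid = r.uid AND l.region = r.region. A NULL in a compared column never satisfies the condition.
- uid=9, region=GN: no matching r row.
- uid=1, region=TH: no matching r row.
- uid=1, region=GN: 1 matching r row(s), so 1 row(s) emitted.
- uid=9, region=SG: no matching r row.
- uid=1, region=TH: no matching r row.
- 6 row(s) from r found no l partner → padded with NULL.
After projecting and ordering:
r.region | l.region
GN | GN
GN | NULL
RF | NULL
SG | NULL
TH | NULL
TH | NULL
TH | NULL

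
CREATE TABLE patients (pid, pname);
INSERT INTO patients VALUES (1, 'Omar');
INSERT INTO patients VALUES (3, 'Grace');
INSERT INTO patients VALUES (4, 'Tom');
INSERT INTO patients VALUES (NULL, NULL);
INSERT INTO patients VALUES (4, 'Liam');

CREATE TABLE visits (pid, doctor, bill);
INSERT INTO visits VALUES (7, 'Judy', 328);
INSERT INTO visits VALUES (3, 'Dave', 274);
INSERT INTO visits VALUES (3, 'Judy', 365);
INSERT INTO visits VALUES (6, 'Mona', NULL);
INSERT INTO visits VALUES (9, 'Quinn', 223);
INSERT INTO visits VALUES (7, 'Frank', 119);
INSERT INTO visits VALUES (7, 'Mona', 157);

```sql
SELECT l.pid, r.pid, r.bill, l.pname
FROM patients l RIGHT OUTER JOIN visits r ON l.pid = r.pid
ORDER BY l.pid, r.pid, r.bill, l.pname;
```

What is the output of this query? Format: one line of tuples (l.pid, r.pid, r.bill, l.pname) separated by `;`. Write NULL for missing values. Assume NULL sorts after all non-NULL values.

RIGHT JOIN keeps every row from `visits`; unmatched rows get NULL for `patients`'s columns.
Matching on l.pid = r.pid. A NULL in a compared column never satisfies the condition.
- l (pid=1) has no partner in r.
- l (pid=3) pairs with 2 row(s) of r.
- l (pid=4) has no partner in r.
- l (pid=NULL) has no partner in r.
- l (pid=4) has no partner in r.
- 5 row(s) from r found no l partner → padded with NULL.
After projecting and ordering:
l.pid | r.pid | r.bill | l.pname
3 | 3 | 274 | Grace
3 | 3 | 365 | Grace
NULL | 6 | NULL | NULL
NULL | 7 | 119 | NULL
NULL | 7 | 157 | NULL
NULL | 7 | 328 | NULL
NULL | 9 | 223 | NULL

(3, 3, 274, Grace); (3, 3, 365, Grace); (NULL, 6, NULL, NULL); (NULL, 7, 119, NULL); (NULL, 7, 157, NULL); (NULL, 7, 328, NULL); (NULL, 9, 223, NULL)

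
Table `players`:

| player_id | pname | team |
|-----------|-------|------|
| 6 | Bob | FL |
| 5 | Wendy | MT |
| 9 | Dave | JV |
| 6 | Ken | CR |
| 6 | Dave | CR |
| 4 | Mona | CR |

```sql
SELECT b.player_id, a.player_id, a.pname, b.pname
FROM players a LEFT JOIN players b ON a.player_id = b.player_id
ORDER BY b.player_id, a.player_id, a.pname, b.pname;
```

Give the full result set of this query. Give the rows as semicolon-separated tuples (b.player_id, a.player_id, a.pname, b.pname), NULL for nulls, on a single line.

(4, 4, Mona, Mona); (5, 5, Wendy, Wendy); (6, 6, Bob, Bob); (6, 6, Bob, Dave); (6, 6, Bob, Ken); (6, 6, Dave, Bob); (6, 6, Dave, Dave); (6, 6, Dave, Ken); (6, 6, Ken, Bob); (6, 6, Ken, Dave); (6, 6, Ken, Ken); (9, 9, Dave, Dave)

LEFT JOIN keeps every row from `players a`; unmatched rows get NULL for `players b`'s columns.
Matching on a.player_id = b.player_id.
- a[0] player_id=6 → 3 match(es) in b → 3 row(s).
- a[1] player_id=5 → 1 match(es) in b → 1 row(s).
- a[2] player_id=9 → 1 match(es) in b → 1 row(s).
- a[3] player_id=6 → 3 match(es) in b → 3 row(s).
- a[4] player_id=6 → 3 match(es) in b → 3 row(s).
- a[5] player_id=4 → 1 match(es) in b → 1 row(s).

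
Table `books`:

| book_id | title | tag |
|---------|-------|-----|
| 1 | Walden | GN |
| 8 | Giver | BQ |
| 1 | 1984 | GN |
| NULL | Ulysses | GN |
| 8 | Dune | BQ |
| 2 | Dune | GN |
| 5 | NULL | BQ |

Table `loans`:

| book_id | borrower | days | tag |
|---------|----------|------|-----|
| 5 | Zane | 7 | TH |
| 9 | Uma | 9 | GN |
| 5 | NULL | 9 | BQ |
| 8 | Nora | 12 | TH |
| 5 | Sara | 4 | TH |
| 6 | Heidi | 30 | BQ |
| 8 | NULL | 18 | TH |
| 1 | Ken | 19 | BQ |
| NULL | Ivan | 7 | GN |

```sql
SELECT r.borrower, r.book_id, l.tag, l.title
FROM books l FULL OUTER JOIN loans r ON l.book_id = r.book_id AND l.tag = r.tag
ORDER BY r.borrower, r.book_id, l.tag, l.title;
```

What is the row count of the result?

FULL OUTER JOIN keeps every row from both sides; unmatched rows get NULL for the other side's columns.
Matching on l.book_id = r.book_id AND l.tag = r.tag. A NULL in a compared column never satisfies the condition.
Matched pairs: 1; unmatched l rows kept: 6; unmatched r rows kept: 8.
Total: 1 matched + 14 padded = 15 rows.

15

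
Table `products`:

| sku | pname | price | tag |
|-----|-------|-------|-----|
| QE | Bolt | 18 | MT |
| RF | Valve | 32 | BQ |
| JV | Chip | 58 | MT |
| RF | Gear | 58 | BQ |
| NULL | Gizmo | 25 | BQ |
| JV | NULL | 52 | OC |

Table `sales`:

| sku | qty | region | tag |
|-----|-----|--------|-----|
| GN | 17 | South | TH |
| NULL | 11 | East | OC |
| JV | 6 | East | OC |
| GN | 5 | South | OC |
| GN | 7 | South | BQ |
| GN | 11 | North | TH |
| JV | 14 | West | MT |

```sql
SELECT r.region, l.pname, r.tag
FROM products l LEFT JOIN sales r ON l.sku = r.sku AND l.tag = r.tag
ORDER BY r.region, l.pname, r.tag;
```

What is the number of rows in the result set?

LEFT JOIN keeps every row from `products`; unmatched rows get NULL for `sales`'s columns.
Matching on l.sku = r.sku AND l.tag = r.tag. A NULL in a compared column never satisfies the condition.
- l row (sku=QE, tag=MT): no match → kept, r columns NULL.
- l row (sku=RF, tag=BQ): no match → kept, r columns NULL.
- l row (sku=JV, tag=MT): matches 1 r row(s) → 1 output row(s).
- l row (sku=RF, tag=BQ): no match → kept, r columns NULL.
- l row (sku=NULL, tag=BQ): no match → kept, r columns NULL.
- l row (sku=JV, tag=OC): matches 1 r row(s) → 1 output row(s).
Total: 2 matched + 4 padded = 6 rows.

6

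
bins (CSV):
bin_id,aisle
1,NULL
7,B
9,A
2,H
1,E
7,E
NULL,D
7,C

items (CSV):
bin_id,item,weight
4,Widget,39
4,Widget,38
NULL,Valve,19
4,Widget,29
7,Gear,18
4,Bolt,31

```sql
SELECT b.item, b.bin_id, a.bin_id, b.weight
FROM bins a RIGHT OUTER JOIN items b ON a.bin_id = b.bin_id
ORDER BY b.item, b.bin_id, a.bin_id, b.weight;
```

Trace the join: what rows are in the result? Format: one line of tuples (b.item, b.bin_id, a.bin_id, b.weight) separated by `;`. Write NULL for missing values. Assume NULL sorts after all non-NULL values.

(Bolt, 4, NULL, 31); (Gear, 7, 7, 18); (Gear, 7, 7, 18); (Gear, 7, 7, 18); (Valve, NULL, NULL, 19); (Widget, 4, NULL, 29); (Widget, 4, NULL, 38); (Widget, 4, NULL, 39)

RIGHT JOIN keeps every row from `items`; unmatched rows get NULL for `bins`'s columns.
Matching on a.bin_id = b.bin_id. A NULL in a compared column never satisfies the condition.
- a row (bin_id=1): no match.
- a row (bin_id=7): matches 1 b row(s) → 1 output row(s).
- a row (bin_id=9): no match.
- a row (bin_id=2): no match.
- a row (bin_id=1): no match.
- a row (bin_id=7): matches 1 b row(s) → 1 output row(s).
- a row (bin_id=NULL): no match.
- a row (bin_id=7): matches 1 b row(s) → 1 output row(s).
- 5 b row(s) had no a match → kept, a columns NULL.
After projecting and ordering:
b.item | b.bin_id | a.bin_id | b.weight
Bolt | 4 | NULL | 31
Gear | 7 | 7 | 18
Gear | 7 | 7 | 18
Gear | 7 | 7 | 18
Valve | NULL | NULL | 19
Widget | 4 | NULL | 29
Widget | 4 | NULL | 38
Widget | 4 | NULL | 39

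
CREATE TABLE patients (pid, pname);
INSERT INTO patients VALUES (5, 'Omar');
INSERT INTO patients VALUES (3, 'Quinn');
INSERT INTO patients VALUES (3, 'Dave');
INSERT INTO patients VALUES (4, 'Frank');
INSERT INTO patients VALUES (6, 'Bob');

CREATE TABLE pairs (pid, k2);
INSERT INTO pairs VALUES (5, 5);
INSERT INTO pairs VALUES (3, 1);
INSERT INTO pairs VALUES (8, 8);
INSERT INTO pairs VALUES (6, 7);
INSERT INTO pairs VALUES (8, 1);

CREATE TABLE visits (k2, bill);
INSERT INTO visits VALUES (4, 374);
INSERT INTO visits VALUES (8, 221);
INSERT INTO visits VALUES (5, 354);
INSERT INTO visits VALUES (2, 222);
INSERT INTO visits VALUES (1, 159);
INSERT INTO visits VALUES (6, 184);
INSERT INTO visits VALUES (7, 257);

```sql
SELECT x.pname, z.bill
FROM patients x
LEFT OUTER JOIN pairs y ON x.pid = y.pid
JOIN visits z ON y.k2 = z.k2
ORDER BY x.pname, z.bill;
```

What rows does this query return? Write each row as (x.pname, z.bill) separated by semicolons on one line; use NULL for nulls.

(Bob, 257); (Dave, 159); (Omar, 354); (Quinn, 159)

Joins associate left-to-right: patients LEFT JOIN pairs on pid gives 5 intermediate row(s).
Then INNER JOIN `visits z` on k2: keep only rows whose y.k2 appears in z.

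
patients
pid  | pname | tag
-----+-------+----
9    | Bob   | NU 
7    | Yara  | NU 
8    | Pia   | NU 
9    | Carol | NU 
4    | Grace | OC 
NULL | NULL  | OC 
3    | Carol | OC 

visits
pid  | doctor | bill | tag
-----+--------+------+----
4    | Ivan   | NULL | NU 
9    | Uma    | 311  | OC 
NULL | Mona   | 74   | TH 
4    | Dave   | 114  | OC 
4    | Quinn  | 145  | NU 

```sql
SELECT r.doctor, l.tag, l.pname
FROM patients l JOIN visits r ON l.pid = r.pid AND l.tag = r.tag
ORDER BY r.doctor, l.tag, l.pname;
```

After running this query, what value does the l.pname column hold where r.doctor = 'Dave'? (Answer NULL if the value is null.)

Grace

INNER JOIN keeps only pairs where the ON condition holds.
Matching on l.pid = r.pid AND l.tag = r.tag. A NULL in a compared column never satisfies the condition.
Matched pairs: 1.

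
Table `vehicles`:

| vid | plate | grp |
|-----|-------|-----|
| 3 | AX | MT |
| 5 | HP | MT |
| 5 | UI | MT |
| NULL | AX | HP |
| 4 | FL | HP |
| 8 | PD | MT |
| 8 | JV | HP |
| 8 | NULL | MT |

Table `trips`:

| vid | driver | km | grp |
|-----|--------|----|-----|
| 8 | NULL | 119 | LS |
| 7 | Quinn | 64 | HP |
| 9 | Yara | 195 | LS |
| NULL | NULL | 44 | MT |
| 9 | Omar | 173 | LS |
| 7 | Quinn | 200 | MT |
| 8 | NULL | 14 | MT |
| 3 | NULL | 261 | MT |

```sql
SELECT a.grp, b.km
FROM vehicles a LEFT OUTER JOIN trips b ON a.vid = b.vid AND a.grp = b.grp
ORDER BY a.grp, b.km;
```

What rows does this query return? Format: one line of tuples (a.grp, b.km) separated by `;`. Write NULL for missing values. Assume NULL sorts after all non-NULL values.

LEFT JOIN keeps every row from `vehicles`; unmatched rows get NULL for `trips`'s columns.
Matching on a.vid = b.vid AND a.grp = b.grp. A NULL in a compared column never satisfies the condition.
- a row (vid=3, grp=MT): matches 1 b row(s) → 1 output row(s).
- a row (vid=5, grp=MT): no match → kept, b columns NULL.
- a row (vid=5, grp=MT): no match → kept, b columns NULL.
- a row (vid=NULL, grp=HP): no match → kept, b columns NULL.
- a row (vid=4, grp=HP): no match → kept, b columns NULL.
- a row (vid=8, grp=MT): matches 1 b row(s) → 1 output row(s).
- a row (vid=8, grp=HP): no match → kept, b columns NULL.
- a row (vid=8, grp=MT): matches 1 b row(s) → 1 output row(s).
After projecting and ordering:
a.grp | b.km
HP | NULL
HP | NULL
HP | NULL
MT | 14
MT | 14
MT | 261
MT | NULL
MT | NULL

(HP, NULL); (HP, NULL); (HP, NULL); (MT, 14); (MT, 14); (MT, 261); (MT, NULL); (MT, NULL)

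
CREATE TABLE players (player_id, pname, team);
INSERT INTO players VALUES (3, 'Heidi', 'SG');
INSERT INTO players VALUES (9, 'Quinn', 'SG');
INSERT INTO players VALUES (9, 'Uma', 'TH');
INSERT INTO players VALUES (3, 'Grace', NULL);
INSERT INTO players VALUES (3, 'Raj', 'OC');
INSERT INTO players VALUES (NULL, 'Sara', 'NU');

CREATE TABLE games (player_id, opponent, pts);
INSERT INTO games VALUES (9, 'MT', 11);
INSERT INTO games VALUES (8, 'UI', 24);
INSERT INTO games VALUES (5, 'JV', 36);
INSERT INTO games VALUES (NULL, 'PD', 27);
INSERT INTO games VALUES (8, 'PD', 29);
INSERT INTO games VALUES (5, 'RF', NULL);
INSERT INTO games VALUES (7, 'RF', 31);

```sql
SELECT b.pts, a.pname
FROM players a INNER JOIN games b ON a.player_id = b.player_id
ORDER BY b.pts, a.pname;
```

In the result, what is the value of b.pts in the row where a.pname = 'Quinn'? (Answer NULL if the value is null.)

INNER JOIN keeps only pairs where the ON condition holds.
Matching on a.player_id = b.player_id. A NULL in a compared column never satisfies the condition.
Matched pairs: 2.

11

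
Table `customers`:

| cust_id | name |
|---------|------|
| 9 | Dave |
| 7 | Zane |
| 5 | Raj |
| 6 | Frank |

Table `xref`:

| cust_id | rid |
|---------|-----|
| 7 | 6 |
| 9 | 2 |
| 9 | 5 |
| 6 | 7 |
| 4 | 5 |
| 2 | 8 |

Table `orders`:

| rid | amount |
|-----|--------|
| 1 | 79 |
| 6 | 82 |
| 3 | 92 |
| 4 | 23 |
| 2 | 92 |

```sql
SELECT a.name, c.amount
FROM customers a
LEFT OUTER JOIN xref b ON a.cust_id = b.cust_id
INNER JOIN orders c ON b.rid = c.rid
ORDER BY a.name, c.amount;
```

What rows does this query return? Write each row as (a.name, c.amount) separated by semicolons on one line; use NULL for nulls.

Evaluate left to right. First `customers a LEFT JOIN xref b` on cust_id: 5 row(s).
Then INNER JOIN `orders c` on rid: keep only rows whose b.rid appears in c.

(Dave, 92); (Zane, 82)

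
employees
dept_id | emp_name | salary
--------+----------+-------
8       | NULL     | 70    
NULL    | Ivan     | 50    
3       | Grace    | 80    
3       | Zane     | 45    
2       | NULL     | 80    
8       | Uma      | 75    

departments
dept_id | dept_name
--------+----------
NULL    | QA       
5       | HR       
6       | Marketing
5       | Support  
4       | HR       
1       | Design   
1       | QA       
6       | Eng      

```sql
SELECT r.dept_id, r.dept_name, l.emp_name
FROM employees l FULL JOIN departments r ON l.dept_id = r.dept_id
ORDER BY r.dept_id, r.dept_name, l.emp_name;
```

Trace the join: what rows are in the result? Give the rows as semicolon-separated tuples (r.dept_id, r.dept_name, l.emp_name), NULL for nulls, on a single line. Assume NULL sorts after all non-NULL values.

FULL OUTER JOIN keeps every row from both sides; unmatched rows get NULL for the other side's columns.
Matching on l.dept_id = r.dept_id. A NULL in a compared column never satisfies the condition.
- l[0] dept_id=8 → no match; kept with NULLs on the r side.
- l[1] dept_id=NULL → no match; kept with NULLs on the r side.
- l[2] dept_id=3 → no match; kept with NULLs on the r side.
- l[3] dept_id=3 → no match; kept with NULLs on the r side.
- l[4] dept_id=2 → no match; kept with NULLs on the r side.
- l[5] dept_id=8 → no match; kept with NULLs on the r side.
- plus 8 unmatched r row(s), each kept with NULL l columns.

(1, Design, NULL); (1, QA, NULL); (4, HR, NULL); (5, HR, NULL); (5, Support, NULL); (6, Eng, NULL); (6, Marketing, NULL); (NULL, QA, NULL); (NULL, NULL, Grace); (NULL, NULL, Ivan); (NULL, NULL, Uma); (NULL, NULL, Zane); (NULL, NULL, NULL); (NULL, NULL, NULL)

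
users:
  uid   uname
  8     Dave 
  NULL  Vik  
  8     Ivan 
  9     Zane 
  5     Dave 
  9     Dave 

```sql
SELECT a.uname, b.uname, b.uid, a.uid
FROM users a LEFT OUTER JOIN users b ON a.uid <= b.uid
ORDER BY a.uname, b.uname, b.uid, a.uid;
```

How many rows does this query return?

18

LEFT JOIN keeps every row from `users a`; unmatched rows get NULL for `users b`'s columns.
Matching on a.uid <= b.uid. A NULL in a compared column never satisfies the condition.
- uid=8: 4 matching b row(s), so 4 row(s) emitted.
- uid=NULL: no b row matches, row kept with b columns NULL.
- uid=8: 4 matching b row(s), so 4 row(s) emitted.
- uid=9: 2 matching b row(s), so 2 row(s) emitted.
- uid=5: 5 matching b row(s), so 5 row(s) emitted.
- uid=9: 2 matching b row(s), so 2 row(s) emitted.
Total: 17 matched + 1 padded = 18 rows.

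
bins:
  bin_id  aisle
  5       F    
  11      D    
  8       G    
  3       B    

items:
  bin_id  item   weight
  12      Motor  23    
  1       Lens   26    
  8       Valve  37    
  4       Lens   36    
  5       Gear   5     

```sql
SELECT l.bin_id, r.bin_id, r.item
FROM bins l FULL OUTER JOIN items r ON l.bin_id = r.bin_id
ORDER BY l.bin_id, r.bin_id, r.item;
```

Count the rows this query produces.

FULL OUTER JOIN keeps every row from both sides; unmatched rows get NULL for the other side's columns.
Matching on l.bin_id = r.bin_id.
- l row (bin_id=5): matches 1 r row(s) → 1 output row(s).
- l row (bin_id=11): no match → kept, r columns NULL.
- l row (bin_id=8): matches 1 r row(s) → 1 output row(s).
- l row (bin_id=3): no match → kept, r columns NULL.
- plus 3 unmatched r row(s), each kept with NULL l columns.
Total: 2 matched + 5 padded = 7 rows.

7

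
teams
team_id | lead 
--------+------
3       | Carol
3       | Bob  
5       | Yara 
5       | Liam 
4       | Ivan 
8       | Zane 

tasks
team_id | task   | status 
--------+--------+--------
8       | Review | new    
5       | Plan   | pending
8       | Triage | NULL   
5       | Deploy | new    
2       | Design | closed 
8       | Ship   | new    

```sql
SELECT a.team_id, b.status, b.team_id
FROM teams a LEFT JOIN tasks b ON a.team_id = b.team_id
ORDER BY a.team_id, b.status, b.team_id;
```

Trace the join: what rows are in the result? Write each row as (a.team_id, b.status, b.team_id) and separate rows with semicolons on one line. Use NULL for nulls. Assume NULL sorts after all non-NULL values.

LEFT JOIN keeps every row from `teams`; unmatched rows get NULL for `tasks`'s columns.
Matching on a.team_id = b.team_id.
Matched pairs: 7; unmatched a rows kept: 3.

(3, NULL, NULL); (3, NULL, NULL); (4, NULL, NULL); (5, new, 5); (5, new, 5); (5, pending, 5); (5, pending, 5); (8, new, 8); (8, new, 8); (8, NULL, 8)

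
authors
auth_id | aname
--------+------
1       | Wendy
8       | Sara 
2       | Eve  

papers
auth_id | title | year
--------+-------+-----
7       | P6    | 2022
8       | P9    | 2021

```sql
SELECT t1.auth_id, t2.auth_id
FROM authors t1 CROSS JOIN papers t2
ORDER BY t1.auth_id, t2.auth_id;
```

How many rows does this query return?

6

CROSS JOIN pairs every row of `authors` with every row of `papers`: 3 × 2 = 6 rows.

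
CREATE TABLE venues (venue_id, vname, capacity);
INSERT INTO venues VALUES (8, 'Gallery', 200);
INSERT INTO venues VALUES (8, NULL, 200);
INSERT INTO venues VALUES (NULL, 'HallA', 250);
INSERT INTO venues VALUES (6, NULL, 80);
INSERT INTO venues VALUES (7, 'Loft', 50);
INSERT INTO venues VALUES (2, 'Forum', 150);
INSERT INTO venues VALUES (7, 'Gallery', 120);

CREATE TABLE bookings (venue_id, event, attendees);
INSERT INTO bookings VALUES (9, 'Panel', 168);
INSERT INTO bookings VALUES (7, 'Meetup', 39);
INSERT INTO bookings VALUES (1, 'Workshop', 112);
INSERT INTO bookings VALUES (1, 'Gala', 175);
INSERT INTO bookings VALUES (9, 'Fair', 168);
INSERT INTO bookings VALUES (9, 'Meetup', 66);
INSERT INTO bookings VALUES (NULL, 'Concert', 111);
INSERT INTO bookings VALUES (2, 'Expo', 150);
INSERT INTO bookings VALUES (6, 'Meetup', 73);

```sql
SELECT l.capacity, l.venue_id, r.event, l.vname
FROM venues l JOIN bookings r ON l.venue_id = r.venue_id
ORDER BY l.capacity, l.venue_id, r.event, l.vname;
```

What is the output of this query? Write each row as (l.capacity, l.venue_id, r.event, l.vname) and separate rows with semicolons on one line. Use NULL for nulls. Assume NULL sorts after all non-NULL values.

(50, 7, Meetup, Loft); (80, 6, Meetup, NULL); (120, 7, Meetup, Gallery); (150, 2, Expo, Forum)

INNER JOIN keeps only pairs where the ON condition holds.
Matching on l.venue_id = r.venue_id. A NULL in a compared column never satisfies the condition.
- l row (venue_id=8): no match → dropped.
- l row (venue_id=8): no match → dropped.
- l row (venue_id=NULL): no match → dropped.
- l row (venue_id=6): matches 1 r row(s) → 1 output row(s).
- l row (venue_id=7): matches 1 r row(s) → 1 output row(s).
- l row (venue_id=2): matches 1 r row(s) → 1 output row(s).
- l row (venue_id=7): matches 1 r row(s) → 1 output row(s).
After projecting and ordering:
l.capacity | l.venue_id | r.event | l.vname
50 | 7 | Meetup | Loft
80 | 6 | Meetup | NULL
120 | 7 | Meetup | Gallery
150 | 2 | Expo | Forum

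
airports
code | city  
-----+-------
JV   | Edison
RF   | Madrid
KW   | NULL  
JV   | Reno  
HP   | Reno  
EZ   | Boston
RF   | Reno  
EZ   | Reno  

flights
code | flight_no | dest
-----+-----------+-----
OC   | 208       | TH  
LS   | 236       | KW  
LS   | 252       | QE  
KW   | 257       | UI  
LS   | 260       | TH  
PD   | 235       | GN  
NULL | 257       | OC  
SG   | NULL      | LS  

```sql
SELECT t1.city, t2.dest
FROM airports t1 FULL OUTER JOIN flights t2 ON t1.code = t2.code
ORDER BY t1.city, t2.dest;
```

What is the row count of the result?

15

FULL OUTER JOIN keeps every row from both sides; unmatched rows get NULL for the other side's columns.
Matching on t1.code = t2.code. A NULL in a compared column never satisfies the condition.
Matched pairs: 1; unmatched t1 rows kept: 7; unmatched t2 rows kept: 7.
Total: 1 matched + 14 padded = 15 rows.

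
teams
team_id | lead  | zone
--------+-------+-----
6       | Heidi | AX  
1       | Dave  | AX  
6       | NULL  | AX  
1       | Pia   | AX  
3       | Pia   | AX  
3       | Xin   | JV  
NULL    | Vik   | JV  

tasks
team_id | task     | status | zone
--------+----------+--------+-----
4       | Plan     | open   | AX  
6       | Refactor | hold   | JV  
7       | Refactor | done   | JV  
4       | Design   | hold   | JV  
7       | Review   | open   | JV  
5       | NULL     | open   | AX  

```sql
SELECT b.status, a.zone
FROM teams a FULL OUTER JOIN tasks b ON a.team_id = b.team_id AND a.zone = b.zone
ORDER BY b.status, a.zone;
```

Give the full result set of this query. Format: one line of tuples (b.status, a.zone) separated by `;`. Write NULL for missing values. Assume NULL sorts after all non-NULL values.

(done, NULL); (hold, NULL); (hold, NULL); (open, NULL); (open, NULL); (open, NULL); (NULL, AX); (NULL, AX); (NULL, AX); (NULL, AX); (NULL, AX); (NULL, JV); (NULL, JV)

FULL OUTER JOIN keeps every row from both sides; unmatched rows get NULL for the other side's columns.
Matching on a.team_id = b.team_id AND a.zone = b.zone. A NULL in a compared column never satisfies the condition.
Matched pairs: 0; unmatched a rows kept: 7; unmatched b rows kept: 6.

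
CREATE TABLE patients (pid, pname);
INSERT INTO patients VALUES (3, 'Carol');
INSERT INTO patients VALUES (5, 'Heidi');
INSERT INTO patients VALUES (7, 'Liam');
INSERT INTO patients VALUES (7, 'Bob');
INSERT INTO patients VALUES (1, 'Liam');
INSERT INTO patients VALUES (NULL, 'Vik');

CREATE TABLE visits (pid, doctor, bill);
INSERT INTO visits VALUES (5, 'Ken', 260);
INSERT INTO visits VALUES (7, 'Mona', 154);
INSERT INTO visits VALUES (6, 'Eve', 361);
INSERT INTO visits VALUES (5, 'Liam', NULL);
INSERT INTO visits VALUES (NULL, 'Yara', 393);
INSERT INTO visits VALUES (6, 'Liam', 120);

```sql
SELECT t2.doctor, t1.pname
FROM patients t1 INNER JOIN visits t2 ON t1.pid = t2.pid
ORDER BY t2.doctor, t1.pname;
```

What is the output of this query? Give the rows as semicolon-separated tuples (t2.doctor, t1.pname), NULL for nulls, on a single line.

(Ken, Heidi); (Liam, Heidi); (Mona, Bob); (Mona, Liam)

INNER JOIN keeps only pairs where the ON condition holds.
Matching on t1.pid = t2.pid. A NULL in a compared column never satisfies the condition.
- t1 (pid=3) has no partner → excluded.
- t1 (pid=5) pairs with 2 row(s) of t2.
- t1 (pid=7) pairs with 1 row(s) of t2.
- t1 (pid=7) pairs with 1 row(s) of t2.
- t1 (pid=1) has no partner → excluded.
- t1 (pid=NULL) has no partner → excluded.
After projecting and ordering:
t2.doctor | t1.pname
Ken | Heidi
Liam | Heidi
Mona | Bob
Mona | Liam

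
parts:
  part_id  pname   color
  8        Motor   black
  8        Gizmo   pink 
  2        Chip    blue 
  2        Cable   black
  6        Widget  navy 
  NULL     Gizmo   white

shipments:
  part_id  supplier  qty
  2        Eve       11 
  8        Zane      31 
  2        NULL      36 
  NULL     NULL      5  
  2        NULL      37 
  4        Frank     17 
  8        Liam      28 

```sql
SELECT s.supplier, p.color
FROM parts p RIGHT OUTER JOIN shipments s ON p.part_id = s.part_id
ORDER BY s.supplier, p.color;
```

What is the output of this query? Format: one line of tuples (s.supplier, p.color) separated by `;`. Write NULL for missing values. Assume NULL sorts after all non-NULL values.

RIGHT JOIN keeps every row from `shipments`; unmatched rows get NULL for `parts`'s columns.
Matching on p.part_id = s.part_id. A NULL in a compared column never satisfies the condition.
- p (part_id=8) pairs with 2 row(s) of s.
- p (part_id=8) pairs with 2 row(s) of s.
- p (part_id=2) pairs with 3 row(s) of s.
- p (part_id=2) pairs with 3 row(s) of s.
- p (part_id=6) has no partner in s.
- p (part_id=NULL) has no partner in s.
- plus 2 unmatched s row(s), each kept with NULL p columns.

(Eve, black); (Eve, blue); (Frank, NULL); (Liam, black); (Liam, pink); (Zane, black); (Zane, pink); (NULL, black); (NULL, black); (NULL, blue); (NULL, blue); (NULL, NULL)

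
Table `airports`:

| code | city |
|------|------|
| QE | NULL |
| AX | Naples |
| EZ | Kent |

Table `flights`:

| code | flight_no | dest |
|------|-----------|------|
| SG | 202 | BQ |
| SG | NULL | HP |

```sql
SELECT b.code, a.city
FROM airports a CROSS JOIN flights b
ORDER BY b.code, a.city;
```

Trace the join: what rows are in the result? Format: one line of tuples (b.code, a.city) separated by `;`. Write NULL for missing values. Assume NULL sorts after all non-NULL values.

CROSS JOIN pairs every row of `airports` with every row of `flights`: 3 × 2 = 6 rows.
After projecting and ordering:
b.code | a.city
SG | Kent
SG | Kent
SG | Naples
SG | Naples
SG | NULL
SG | NULL

(SG, Kent); (SG, Kent); (SG, Naples); (SG, Naples); (SG, NULL); (SG, NULL)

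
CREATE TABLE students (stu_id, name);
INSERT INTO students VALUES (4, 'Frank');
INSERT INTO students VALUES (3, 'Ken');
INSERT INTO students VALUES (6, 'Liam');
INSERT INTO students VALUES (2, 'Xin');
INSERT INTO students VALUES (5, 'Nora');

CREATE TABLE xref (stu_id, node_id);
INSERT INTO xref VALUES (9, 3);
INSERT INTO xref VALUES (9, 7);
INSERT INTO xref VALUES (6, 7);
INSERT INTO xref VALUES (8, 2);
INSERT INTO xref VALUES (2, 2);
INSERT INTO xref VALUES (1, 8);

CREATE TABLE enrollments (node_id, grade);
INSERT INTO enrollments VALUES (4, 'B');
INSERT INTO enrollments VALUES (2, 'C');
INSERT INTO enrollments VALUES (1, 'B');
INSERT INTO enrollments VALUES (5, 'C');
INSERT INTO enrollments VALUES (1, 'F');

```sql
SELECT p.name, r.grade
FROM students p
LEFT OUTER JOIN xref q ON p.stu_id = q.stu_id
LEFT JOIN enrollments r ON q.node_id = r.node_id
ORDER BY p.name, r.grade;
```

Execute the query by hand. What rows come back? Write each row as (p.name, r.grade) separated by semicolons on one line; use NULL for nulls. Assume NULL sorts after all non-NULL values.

(Frank, NULL); (Ken, NULL); (Liam, NULL); (Nora, NULL); (Xin, C)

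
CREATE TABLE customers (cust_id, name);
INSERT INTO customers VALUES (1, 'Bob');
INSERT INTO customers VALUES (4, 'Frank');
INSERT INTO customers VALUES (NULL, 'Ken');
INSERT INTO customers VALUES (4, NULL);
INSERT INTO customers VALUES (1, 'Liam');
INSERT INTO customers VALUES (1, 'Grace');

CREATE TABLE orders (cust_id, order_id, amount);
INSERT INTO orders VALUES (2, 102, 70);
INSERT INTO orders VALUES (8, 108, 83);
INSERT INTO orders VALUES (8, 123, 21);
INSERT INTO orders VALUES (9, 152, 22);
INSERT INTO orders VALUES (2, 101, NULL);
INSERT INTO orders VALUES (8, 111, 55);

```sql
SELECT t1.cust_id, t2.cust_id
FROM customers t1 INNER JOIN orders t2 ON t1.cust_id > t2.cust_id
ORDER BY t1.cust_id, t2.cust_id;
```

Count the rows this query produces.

4

INNER JOIN keeps only pairs where the ON condition holds.
Matching on t1.cust_id > t2.cust_id. A NULL in a compared column never satisfies the condition.
Matched pairs: 4.
Total: 4 rows.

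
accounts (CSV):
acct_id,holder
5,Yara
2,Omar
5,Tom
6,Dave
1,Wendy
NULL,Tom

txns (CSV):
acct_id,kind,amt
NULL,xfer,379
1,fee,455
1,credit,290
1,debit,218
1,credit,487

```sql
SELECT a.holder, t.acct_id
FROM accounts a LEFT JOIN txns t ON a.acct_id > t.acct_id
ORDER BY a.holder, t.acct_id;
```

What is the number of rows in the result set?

LEFT JOIN keeps every row from `accounts`; unmatched rows get NULL for `txns`'s columns.
Matching on a.acct_id > t.acct_id. A NULL in a compared column never satisfies the condition.
- a[0] acct_id=5 → 4 match(es) in t → 4 row(s).
- a[1] acct_id=2 → 4 match(es) in t → 4 row(s).
- a[2] acct_id=5 → 4 match(es) in t → 4 row(s).
- a[3] acct_id=6 → 4 match(es) in t → 4 row(s).
- a[4] acct_id=1 → no match; kept with NULLs on the t side.
- a[5] acct_id=NULL → no match; kept with NULLs on the t side.
Total: 16 matched + 2 padded = 18 rows.

18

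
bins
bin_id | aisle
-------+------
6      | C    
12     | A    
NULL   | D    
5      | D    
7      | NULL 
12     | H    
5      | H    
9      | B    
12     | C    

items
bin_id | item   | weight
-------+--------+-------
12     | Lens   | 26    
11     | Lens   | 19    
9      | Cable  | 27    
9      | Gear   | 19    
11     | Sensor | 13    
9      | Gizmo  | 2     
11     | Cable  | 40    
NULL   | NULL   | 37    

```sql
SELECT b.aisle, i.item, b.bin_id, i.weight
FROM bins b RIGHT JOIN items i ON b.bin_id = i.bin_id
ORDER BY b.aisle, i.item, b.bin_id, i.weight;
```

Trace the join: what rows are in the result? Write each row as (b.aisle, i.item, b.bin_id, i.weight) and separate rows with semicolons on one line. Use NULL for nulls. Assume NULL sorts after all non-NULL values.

(A, Lens, 12, 26); (B, Cable, 9, 27); (B, Gear, 9, 19); (B, Gizmo, 9, 2); (C, Lens, 12, 26); (H, Lens, 12, 26); (NULL, Cable, NULL, 40); (NULL, Lens, NULL, 19); (NULL, Sensor, NULL, 13); (NULL, NULL, NULL, 37)

RIGHT JOIN keeps every row from `items`; unmatched rows get NULL for `bins`'s columns.
Matching on b.bin_id = i.bin_id. A NULL in a compared column never satisfies the condition.
- bin_id=6: no matching i row.
- bin_id=12: 1 matching i row(s), so 1 row(s) emitted.
- bin_id=NULL: no matching i row.
- bin_id=5: no matching i row.
- bin_id=7: no matching i row.
- bin_id=12: 1 matching i row(s), so 1 row(s) emitted.
- bin_id=5: no matching i row.
- bin_id=9: 3 matching i row(s), so 3 row(s) emitted.
- bin_id=12: 1 matching i row(s), so 1 row(s) emitted.
- 4 i row(s) had no b match → kept, b columns NULL.
After projecting and ordering:
b.aisle | i.item | b.bin_id | i.weight
A | Lens | 12 | 26
B | Cable | 9 | 27
B | Gear | 9 | 19
B | Gizmo | 9 | 2
C | Lens | 12 | 26
H | Lens | 12 | 26
NULL | Cable | NULL | 40
NULL | Lens | NULL | 19
NULL | Sensor | NULL | 13
NULL | NULL | NULL | 37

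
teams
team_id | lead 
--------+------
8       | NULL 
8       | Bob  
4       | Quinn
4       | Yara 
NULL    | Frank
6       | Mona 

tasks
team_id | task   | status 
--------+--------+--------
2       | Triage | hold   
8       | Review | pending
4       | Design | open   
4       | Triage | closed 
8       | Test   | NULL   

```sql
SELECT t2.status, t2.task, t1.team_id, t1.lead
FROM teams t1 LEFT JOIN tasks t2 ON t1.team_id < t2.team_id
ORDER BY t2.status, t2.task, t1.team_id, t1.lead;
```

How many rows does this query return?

9

LEFT JOIN keeps every row from `teams`; unmatched rows get NULL for `tasks`'s columns.
Matching on t1.team_id < t2.team_id. A NULL in a compared column never satisfies the condition.
- team_id=8: no t2 row matches, row kept with t2 columns NULL.
- team_id=8: no t2 row matches, row kept with t2 columns NULL.
- team_id=4: 2 matching t2 row(s), so 2 row(s) emitted.
- team_id=4: 2 matching t2 row(s), so 2 row(s) emitted.
- team_id=NULL: no t2 row matches, row kept with t2 columns NULL.
- team_id=6: 2 matching t2 row(s), so 2 row(s) emitted.
Total: 6 matched + 3 padded = 9 rows.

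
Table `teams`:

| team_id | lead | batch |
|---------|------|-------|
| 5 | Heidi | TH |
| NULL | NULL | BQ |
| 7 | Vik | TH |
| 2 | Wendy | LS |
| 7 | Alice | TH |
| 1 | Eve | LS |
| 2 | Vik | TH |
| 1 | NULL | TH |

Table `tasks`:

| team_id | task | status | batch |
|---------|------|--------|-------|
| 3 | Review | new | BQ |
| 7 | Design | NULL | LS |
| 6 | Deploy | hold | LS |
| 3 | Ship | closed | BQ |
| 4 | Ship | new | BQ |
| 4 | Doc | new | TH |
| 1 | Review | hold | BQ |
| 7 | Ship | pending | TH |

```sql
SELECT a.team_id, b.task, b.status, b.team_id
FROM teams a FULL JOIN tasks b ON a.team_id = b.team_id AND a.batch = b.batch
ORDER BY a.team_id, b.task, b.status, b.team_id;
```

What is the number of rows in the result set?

FULL OUTER JOIN keeps every row from both sides; unmatched rows get NULL for the other side's columns.
Matching on a.team_id = b.team_id AND a.batch = b.batch. A NULL in a compared column never satisfies the condition.
Matched pairs: 2; unmatched a rows kept: 6; unmatched b rows kept: 7.
Total: 2 matched + 13 padded = 15 rows.

15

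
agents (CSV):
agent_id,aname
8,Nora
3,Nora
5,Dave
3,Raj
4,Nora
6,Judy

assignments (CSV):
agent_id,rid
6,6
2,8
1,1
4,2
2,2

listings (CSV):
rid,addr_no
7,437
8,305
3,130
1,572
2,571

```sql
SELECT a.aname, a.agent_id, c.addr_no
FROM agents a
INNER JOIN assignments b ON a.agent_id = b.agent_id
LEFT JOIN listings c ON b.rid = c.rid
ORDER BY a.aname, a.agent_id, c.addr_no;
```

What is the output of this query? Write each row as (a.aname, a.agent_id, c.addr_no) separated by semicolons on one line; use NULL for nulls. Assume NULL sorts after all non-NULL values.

Step 1 — a INNER JOIN b on agent_id → 2 row(s).
Then LEFT JOIN `listings c` on rid: each of those 2 rows is kept; rows whose b.rid has no match in c get NULL for c's columns.

(Judy, 6, NULL); (Nora, 4, 571)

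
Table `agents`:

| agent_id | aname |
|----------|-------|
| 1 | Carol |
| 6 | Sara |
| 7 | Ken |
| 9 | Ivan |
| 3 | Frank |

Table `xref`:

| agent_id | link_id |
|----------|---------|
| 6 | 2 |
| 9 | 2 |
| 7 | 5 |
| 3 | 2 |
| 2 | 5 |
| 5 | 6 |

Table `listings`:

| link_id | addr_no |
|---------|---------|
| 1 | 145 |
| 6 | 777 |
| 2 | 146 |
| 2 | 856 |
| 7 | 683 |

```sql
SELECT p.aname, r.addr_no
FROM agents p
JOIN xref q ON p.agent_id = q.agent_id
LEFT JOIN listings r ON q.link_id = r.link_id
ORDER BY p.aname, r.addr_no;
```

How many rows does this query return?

7

Step 1 — p INNER JOIN q on agent_id → 4 row(s).
Then LEFT JOIN `listings r` on link_id: each of those 4 rows is kept; rows whose q.link_id has no match in r get NULL for r's columns.
Result: 7 row(s).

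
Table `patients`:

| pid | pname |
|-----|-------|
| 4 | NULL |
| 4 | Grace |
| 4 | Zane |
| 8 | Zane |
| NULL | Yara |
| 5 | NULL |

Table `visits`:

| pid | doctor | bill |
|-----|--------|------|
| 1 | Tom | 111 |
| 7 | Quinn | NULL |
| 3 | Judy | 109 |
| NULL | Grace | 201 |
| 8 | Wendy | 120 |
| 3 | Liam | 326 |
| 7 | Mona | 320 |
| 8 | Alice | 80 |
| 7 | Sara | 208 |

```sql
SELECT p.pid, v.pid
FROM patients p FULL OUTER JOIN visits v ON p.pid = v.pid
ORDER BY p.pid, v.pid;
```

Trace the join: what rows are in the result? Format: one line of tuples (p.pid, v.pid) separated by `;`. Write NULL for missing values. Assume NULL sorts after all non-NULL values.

(4, NULL); (4, NULL); (4, NULL); (5, NULL); (8, 8); (8, 8); (NULL, 1); (NULL, 3); (NULL, 3); (NULL, 7); (NULL, 7); (NULL, 7); (NULL, NULL); (NULL, NULL)

FULL OUTER JOIN keeps every row from both sides; unmatched rows get NULL for the other side's columns.
Matching on p.pid = v.pid. A NULL in a compared column never satisfies the condition.
- p[0] pid=4 → no match; kept with NULLs on the v side.
- p[1] pid=4 → no match; kept with NULLs on the v side.
- p[2] pid=4 → no match; kept with NULLs on the v side.
- p[3] pid=8 → 2 match(es) in v → 2 row(s).
- p[4] pid=NULL → no match; kept with NULLs on the v side.
- p[5] pid=5 → no match; kept with NULLs on the v side.
- 7 row(s) from v found no p partner → padded with NULL.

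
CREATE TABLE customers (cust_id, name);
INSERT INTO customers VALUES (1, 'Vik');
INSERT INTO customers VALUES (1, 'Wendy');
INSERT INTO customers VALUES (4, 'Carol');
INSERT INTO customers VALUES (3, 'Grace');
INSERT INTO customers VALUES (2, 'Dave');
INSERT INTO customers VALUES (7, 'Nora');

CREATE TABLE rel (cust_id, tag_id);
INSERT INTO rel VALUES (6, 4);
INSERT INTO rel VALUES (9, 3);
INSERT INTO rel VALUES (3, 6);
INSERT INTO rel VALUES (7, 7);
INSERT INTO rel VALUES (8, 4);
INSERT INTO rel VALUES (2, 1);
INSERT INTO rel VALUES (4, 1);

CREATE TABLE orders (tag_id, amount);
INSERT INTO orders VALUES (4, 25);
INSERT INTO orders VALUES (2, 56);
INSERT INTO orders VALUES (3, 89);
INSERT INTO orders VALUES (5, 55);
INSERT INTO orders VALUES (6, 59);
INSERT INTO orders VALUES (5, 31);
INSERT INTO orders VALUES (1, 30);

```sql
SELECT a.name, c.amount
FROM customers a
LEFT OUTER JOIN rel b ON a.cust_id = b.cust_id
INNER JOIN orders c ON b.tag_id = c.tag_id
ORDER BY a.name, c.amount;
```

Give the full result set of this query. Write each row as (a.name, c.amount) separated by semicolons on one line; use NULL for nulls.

Joins associate left-to-right: customers LEFT JOIN rel on cust_id gives 6 intermediate row(s).
Then INNER JOIN `orders c` on tag_id: keep only rows whose b.tag_id appears in c.

(Carol, 30); (Dave, 30); (Grace, 59)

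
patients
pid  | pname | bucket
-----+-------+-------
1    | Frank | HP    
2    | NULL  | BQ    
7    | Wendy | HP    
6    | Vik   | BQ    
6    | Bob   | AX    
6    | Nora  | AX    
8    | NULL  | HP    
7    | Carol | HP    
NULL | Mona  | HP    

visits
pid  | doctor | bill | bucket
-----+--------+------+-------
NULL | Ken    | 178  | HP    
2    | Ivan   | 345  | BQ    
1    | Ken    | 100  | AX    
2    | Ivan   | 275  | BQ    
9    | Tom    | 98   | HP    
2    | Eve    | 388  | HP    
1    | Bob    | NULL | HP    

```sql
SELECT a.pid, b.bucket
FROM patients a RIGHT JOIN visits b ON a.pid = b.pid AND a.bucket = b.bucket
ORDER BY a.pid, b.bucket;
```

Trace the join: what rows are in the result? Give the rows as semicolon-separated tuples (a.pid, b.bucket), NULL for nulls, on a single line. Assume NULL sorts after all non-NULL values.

(1, HP); (2, BQ); (2, BQ); (NULL, AX); (NULL, HP); (NULL, HP); (NULL, HP)

RIGHT JOIN keeps every row from `visits`; unmatched rows get NULL for `patients`'s columns.
Matching on a.pid = b.pid AND a.bucket = b.bucket. A NULL in a compared column never satisfies the condition.
- a[0] pid=1, bucket=HP → 1 match(es) in b → 1 row(s).
- a[1] pid=2, bucket=BQ → 2 match(es) in b → 2 row(s).
- a[2] pid=7, bucket=HP → no match.
- a[3] pid=6, bucket=BQ → no match.
- a[4] pid=6, bucket=AX → no match.
- a[5] pid=6, bucket=AX → no match.
- a[6] pid=8, bucket=HP → no match.
- a[7] pid=7, bucket=HP → no match.
- a[8] pid=NULL, bucket=HP → no match.
- 4 b row(s) had no a match → kept, a columns NULL.
After projecting and ordering:
a.pid | b.bucket
1 | HP
2 | BQ
2 | BQ
NULL | AX
NULL | HP
NULL | HP
NULL | HP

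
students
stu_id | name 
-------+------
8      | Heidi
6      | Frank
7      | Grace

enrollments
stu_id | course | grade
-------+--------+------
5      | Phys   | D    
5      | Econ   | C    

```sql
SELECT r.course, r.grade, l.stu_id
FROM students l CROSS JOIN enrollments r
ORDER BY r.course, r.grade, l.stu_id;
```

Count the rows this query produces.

6

CROSS JOIN pairs every row of `students` with every row of `enrollments`: 3 × 2 = 6 rows.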